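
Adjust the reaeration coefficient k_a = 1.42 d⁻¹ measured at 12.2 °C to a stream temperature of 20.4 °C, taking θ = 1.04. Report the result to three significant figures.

k_a(T₂) = k_a(T₁) · θ^(T₂−T₁) = 1.42 × 1.04^(20.4−12.2)
= 1.42 × 1.04^8.20 = 1.42 × 1.379 = 1.959 d⁻¹.

k_a ≈ 1.96 d⁻¹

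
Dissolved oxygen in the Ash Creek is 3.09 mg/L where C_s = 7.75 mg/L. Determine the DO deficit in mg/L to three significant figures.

D = C_s − C = 7.75 − 3.09 = 4.66 mg/L.

D ≈ 4.66 mg/L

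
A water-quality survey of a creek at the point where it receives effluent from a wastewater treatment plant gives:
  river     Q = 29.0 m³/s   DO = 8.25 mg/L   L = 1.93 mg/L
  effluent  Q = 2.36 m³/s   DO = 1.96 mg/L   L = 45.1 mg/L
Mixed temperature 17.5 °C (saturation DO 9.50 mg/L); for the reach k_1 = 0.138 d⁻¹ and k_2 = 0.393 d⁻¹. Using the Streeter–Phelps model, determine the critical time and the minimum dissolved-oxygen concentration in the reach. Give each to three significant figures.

t_c ≈ 0.362 d; minimum DO ≈ 7.77 mg/L

Mixed DO = (29.0×8.25 + 2.36×1.96)/(29.0+2.36) = 243.9/31.36 = 7.777 mg/L.
Mixed L₀ = (29.0×1.93 + 2.36×45.1)/(31.36) = 162.4/31.36 = 5.179 mg/L.
Initial deficit D₀ = C_s − DO₀ = 9.50 − 7.777 = 1.723 mg/L.
t_c = (1/0.2550) ln[(0.393/0.138)(1 − 1.723×0.2550/(0.138×5.179))] = 3.922 × ln(1.097) = 0.3619 d.
D_c = (0.138/0.393) × 5.179 × e^(−0.138×0.3619) = 0.3511 × 5.179 × 0.9513 = 1.730 mg/L.
Minimum DO = 9.50 − 1.730 = 7.770 mg/L.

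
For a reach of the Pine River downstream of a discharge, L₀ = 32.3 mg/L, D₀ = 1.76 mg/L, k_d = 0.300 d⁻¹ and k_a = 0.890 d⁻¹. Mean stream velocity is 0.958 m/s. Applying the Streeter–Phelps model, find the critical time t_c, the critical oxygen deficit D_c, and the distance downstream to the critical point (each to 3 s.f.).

t_c = [1/(k_a−k_d)] ln[(k_a/k_d)(1 − D₀(k_a−k_d)/(k_d L₀))]
= [1/(0.890−0.300)] ln[(0.890/0.300)(1 − 1.76×0.5900/(0.300×32.3))]
= (1/0.5900) ln[2.967 × 0.8928] = 1.695 × ln(2.649) = 1.695 × 0.9741 = 1.651 d.
L(t_c) = L₀ e^(−k_d t_c) = 32.3 × 0.6094 = 19.68 mg/L, and at the critical point k_a D_c = k_d L, so D_c = (0.300/0.890) × 19.68 = 6.635 mg/L.
x_c = v t_c = 0.958 m/s × 1.651 d × 86400 s/d = 136700 m ≈ 137 km.

t_c ≈ 1.65 d; D_c ≈ 6.63 mg/L; x_c ≈ 137 km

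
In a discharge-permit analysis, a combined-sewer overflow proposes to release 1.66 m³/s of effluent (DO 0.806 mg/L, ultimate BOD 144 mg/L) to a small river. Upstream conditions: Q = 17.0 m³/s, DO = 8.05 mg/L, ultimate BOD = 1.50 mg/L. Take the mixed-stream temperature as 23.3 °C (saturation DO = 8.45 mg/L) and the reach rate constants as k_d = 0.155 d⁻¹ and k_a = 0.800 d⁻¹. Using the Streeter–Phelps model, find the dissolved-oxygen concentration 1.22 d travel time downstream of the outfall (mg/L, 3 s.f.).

DO ≈ 6.52 mg/L

Mixed DO = (17.0×8.05 + 1.66×0.806)/(17.0+1.66) = 138.2/18.66 = 7.406 mg/L.
Mixed L₀ = (17.0×1.50 + 1.66×144)/(18.66) = 264.5/18.66 = 14.18 mg/L.
Initial deficit D₀ = C_s − DO₀ = 8.45 − 7.406 = 1.044 mg/L.
D(1.22) = [0.155×14.18/(0.800−0.155)](e^(−0.155×1.22) − e^(−0.800×1.22)) + 1.044 e^(−0.800×1.22)
= 3.407 × (0.8277 − 0.3768) + 1.044 × 0.3768 = 1.930 mg/L.
DO = 8.45 − 1.930 = 6.520 mg/L.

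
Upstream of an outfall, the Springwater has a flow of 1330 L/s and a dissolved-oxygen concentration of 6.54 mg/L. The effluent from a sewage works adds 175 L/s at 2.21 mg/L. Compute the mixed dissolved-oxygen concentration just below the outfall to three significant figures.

Flow-weighted mixing: C = (Q_r C_r + Q_w C_w)/(Q_r + Q_w)
= (1330×6.54 + 175×2.21)/(1330 + 175) = 9085/1505 = 6.037 mg/L.

6.04 mg/L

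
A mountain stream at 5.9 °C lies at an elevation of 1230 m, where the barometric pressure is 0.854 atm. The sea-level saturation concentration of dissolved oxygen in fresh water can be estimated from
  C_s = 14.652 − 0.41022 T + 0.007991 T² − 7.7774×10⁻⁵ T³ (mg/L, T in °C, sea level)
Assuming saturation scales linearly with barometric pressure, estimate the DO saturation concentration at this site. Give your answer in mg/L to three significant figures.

C_s ≈ 10.7 mg/L

At sea level: C_s = 14.652 − 0.41022×5.9 + 0.007991×5.9² − 7.7774×10⁻⁵×5.9³ = 12.49 mg/L.
Pressure correction: C_s' = 12.49 × 0.854 = 10.67 mg/L.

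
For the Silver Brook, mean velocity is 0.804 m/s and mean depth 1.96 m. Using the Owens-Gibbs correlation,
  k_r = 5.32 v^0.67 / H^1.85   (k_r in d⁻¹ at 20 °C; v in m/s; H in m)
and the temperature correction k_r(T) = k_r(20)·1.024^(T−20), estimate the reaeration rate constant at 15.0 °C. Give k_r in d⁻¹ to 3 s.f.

k_r ≈ 1.18 d⁻¹

k_r(20) = 5.32 × 0.804^0.67 / 1.96^1.85 = 5.32 × 0.8640 / 3.473 = 1.324 d⁻¹.
k_r(15.0) = 1.324 × 1.024^(15.0−20) = 1.324 × 0.8882 = 1.176 d⁻¹.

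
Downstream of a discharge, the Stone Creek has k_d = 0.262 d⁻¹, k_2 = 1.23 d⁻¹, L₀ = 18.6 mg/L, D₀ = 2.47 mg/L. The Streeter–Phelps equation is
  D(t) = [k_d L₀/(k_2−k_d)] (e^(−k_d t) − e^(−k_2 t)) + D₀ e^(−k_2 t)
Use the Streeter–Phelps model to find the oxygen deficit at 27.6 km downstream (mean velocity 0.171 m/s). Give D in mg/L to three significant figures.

Travel time t = x/v = 27.6 km / (0.171 m/s) = 27600 m / 0.171 m/s = 161400 s = 1.868 d.
k_d L₀/(k_2−k_d) = 0.262×18.6/(1.23−0.262) = 4.873/0.9680 = 5.034 mg/L.
e^(−k_d t) = e^(−0.262×1.868) = 0.6130; e^(−k_2 t) = e^(−1.23×1.868) = 0.1005.
D = 5.034 × (0.6130 − 0.1005) + 2.47 × 0.1005 = 2.580 + 0.2482 = 2.828 mg/L.

D ≈ 2.83 mg/L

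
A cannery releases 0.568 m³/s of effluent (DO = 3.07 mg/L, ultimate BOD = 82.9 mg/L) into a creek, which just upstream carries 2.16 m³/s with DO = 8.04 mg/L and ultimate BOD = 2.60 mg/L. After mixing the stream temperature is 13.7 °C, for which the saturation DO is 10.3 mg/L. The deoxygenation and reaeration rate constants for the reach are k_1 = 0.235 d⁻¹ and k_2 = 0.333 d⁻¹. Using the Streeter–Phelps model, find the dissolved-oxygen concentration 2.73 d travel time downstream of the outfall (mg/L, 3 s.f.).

DO ≈ 3.25 mg/L

Mixed DO = (2.16×8.04 + 0.568×3.07)/(2.16+0.568) = 19.11/2.728 = 7.005 mg/L.
Mixed L₀ = (2.16×2.60 + 0.568×82.9)/(2.728) = 52.70/2.728 = 19.32 mg/L.
Initial deficit D₀ = C_s − DO₀ = 10.3 − 7.005 = 3.295 mg/L.
D(2.73) = [0.235×19.32/(0.333−0.235)](e^(−0.235×2.73) − e^(−0.333×2.73)) + 3.295 e^(−0.333×2.73)
= 46.33 × (0.5265 − 0.4029) + 3.295 × 0.4029 = 7.053 mg/L.
DO = 10.3 − 7.053 = 3.247 mg/L.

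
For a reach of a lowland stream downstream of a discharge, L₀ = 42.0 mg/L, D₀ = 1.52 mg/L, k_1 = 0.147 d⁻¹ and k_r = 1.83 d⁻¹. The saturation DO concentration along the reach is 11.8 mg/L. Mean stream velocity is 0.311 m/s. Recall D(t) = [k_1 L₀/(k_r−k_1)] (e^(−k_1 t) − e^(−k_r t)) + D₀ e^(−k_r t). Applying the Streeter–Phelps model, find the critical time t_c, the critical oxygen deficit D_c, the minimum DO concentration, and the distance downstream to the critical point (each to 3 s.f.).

With k_r/k_1 = 12.45 and 1 − D₀(k_r−k_1)/(k_1 L₀) = 0.5857,
t_c = ln(12.45 × 0.5857) / (1.83 − 0.147) = ln(7.291) / 1.683 = 1.987/1.683 = 1.180 d.
D_c = (k_1/k_r) L₀ e^(−k_1 t_c) = (0.147/1.83) × 42.0 × e^(−0.147×1.180) = 0.08033 × 42.0 × 0.8407 = 2.836 mg/L.
Minimum DO = C_s − D_c = 11.8 − 2.836 = 8.964 mg/L.
x_c = v t_c = 0.311 m/s × 1.180 d × 86400 s/d = 31720 m ≈ 31.7 km.

t_c ≈ 1.18 d; D_c ≈ 2.84 mg/L; min DO ≈ 8.96 mg/L; x_c ≈ 31.7 km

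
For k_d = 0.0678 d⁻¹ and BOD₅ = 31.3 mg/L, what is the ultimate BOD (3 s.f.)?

L₀ ≈ 109 mg/L

BOD₅ = L₀(1 − e^(−5k_d)) ⇒ L₀ = BOD₅ / (1 − e^(−5×0.0678))
= 31.3 / (1 − 0.7125) = 31.3 / 0.2875 = 108.9 mg/L.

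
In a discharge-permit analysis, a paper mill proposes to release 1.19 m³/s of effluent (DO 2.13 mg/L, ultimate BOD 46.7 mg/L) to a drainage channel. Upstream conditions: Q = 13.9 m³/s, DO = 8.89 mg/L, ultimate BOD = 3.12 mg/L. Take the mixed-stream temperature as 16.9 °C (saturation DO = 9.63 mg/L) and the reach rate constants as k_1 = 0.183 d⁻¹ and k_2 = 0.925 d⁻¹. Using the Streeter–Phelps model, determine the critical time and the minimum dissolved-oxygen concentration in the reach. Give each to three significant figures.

t_c ≈ 0.0978 d; minimum DO ≈ 8.36 mg/L

Mixed DO = (13.9×8.89 + 1.19×2.13)/(13.9+1.19) = 126.1/15.09 = 8.357 mg/L.
Mixed L₀ = (13.9×3.12 + 1.19×46.7)/(15.09) = 98.94/15.09 = 6.557 mg/L.
Initial deficit D₀ = C_s − DO₀ = 9.63 − 8.357 = 1.273 mg/L.
t_c = (1/0.7420) ln[(0.925/0.183)(1 − 1.273×0.7420/(0.183×6.557))] = 1.348 × ln(1.075) = 0.09778 d.
D_c = (0.183/0.925) × 6.557 × e^(−0.183×0.09778) = 0.1978 × 6.557 × 0.9823 = 1.274 mg/L.
Minimum DO = 9.63 − 1.274 = 8.356 mg/L.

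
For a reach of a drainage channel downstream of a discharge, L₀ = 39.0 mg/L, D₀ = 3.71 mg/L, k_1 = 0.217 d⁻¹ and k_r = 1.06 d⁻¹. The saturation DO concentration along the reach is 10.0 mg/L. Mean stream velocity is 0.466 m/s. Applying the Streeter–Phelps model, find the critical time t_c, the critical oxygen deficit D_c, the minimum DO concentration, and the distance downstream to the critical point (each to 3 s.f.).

t_c ≈ 1.33 d; D_c ≈ 5.98 mg/L; min DO ≈ 4.02 mg/L; x_c ≈ 53.7 km

With k_r/k_1 = 4.885 and 1 − D₀(k_r−k_1)/(k_1 L₀) = 0.6304,
t_c = ln(4.885 × 0.6304) / (1.06 − 0.217) = ln(3.080) / 0.8430 = 1.125/0.8430 = 1.334 d.
D_c = (k_1/k_r) L₀ e^(−k_1 t_c) = (0.217/1.06) × 39.0 × e^(−0.217×1.334) = 0.2047 × 39.0 × 0.7486 = 5.977 mg/L.
Minimum DO = C_s − D_c = 10.0 − 5.977 = 4.023 mg/L.
x_c = v t_c = 0.466 m/s × 1.334 d × 86400 s/d = 53720 m ≈ 53.7 km.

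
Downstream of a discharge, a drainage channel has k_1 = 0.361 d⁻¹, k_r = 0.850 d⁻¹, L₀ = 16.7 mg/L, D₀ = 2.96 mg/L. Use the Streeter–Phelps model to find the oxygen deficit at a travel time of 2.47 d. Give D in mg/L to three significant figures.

D ≈ 3.91 mg/L

k_1 L₀/(k_r−k_1) = 0.361×16.7/(0.850−0.361) = 6.029/0.4890 = 12.33 mg/L.
e^(−k_1 t) = e^(−0.361×2.470) = 0.4100; e^(−k_r t) = e^(−0.850×2.470) = 0.1225.
D = 12.33 × (0.4100 − 0.1225) + 2.96 × 0.1225 = 3.544 + 0.3627 = 3.907 mg/L.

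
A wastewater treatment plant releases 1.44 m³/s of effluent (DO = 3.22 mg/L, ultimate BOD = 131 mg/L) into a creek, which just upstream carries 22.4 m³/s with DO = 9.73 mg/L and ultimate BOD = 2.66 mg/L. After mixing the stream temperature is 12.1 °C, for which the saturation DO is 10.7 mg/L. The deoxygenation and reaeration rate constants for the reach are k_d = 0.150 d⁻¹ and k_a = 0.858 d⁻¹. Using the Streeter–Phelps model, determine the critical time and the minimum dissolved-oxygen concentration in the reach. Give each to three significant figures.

t_c ≈ 1.10 d; minimum DO ≈ 9.16 mg/L

Mixed DO = (22.4×9.73 + 1.44×3.22)/(22.4+1.44) = 222.6/23.84 = 9.337 mg/L.
Mixed L₀ = (22.4×2.66 + 1.44×131)/(23.84) = 248.2/23.84 = 10.41 mg/L.
Initial deficit D₀ = C_s − DO₀ = 10.7 − 9.337 = 1.363 mg/L.
t_c = (1/0.7080) ln[(0.858/0.150)(1 − 1.363×0.7080/(0.150×10.41))] = 1.412 × ln(2.185) = 1.104 d.
D_c = (0.150/0.858) × 10.41 × e^(−0.150×1.104) = 0.1748 × 10.41 × 0.8474 = 1.542 mg/L.
Minimum DO = 10.7 − 1.542 = 9.158 mg/L.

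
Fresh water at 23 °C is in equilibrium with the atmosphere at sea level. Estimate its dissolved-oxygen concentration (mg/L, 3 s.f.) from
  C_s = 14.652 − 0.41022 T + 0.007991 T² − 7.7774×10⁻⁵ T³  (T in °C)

C_s ≈ 8.50 mg/L

C_s = 14.652 − 0.41022×23 + 0.007991×23² − 7.7774×10⁻⁵×23³ = 8.498 mg/L.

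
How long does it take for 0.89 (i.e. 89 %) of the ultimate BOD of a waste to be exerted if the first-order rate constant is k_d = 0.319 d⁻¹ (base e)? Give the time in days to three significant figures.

t ≈ 6.92 d

y/L₀ = 1 − e^(−k_d t) = 0.89 ⇒ e^(−k_d t) = 0.110
t = −ln(0.110) / 0.319 = 2.207 / 0.319 = 6.919 d.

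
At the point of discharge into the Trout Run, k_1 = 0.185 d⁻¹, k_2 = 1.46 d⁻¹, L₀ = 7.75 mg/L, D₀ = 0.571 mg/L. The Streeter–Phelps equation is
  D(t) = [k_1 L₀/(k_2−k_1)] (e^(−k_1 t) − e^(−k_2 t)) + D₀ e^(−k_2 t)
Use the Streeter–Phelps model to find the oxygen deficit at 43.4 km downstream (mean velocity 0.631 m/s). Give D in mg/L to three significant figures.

Travel time t = x/v = 43.4 km / (0.631 m/s) = 43400 m / 0.631 m/s = 68780 s = 0.7961 d.
k_1 L₀/(k_2−k_1) = 0.185×7.75/(1.46−0.185) = 1.434/1.275 = 1.125 mg/L.
e^(−k_1 t) = e^(−0.185×0.7961) = 0.8631; e^(−k_2 t) = e^(−1.46×0.7961) = 0.3128.
D = 1.125 × (0.8631 − 0.3128) + 0.571 × 0.3128 = 0.6188 + 0.1786 = 0.7974 mg/L.

D ≈ 0.797 mg/L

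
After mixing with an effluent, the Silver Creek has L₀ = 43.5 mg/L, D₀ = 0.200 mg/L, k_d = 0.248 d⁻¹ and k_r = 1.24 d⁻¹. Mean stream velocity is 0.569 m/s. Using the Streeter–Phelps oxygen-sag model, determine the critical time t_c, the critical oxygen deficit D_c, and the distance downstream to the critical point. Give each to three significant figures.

t_c = [1/(k_r−k_d)] ln[(k_r/k_d)(1 − D₀(k_r−k_d)/(k_d L₀))]
= [1/(1.24−0.248)] ln[(1.24/0.248)(1 − 0.200×0.9920/(0.248×43.5))]
= (1/0.9920) ln[5.000 × 0.9816] = 1.008 × ln(4.908) = 1.008 × 1.591 = 1.604 d.
L(t_c) = L₀ e^(−k_d t_c) = 43.5 × 0.6719 = 29.23 mg/L, and at the critical point k_r D_c = k_d L, so D_c = (0.248/1.24) × 29.23 = 5.845 mg/L.
x_c = v t_c = 0.569 m/s × 1.604 d × 86400 s/d = 78840 m ≈ 78.8 km.

t_c ≈ 1.60 d; D_c ≈ 5.85 mg/L; x_c ≈ 78.8 km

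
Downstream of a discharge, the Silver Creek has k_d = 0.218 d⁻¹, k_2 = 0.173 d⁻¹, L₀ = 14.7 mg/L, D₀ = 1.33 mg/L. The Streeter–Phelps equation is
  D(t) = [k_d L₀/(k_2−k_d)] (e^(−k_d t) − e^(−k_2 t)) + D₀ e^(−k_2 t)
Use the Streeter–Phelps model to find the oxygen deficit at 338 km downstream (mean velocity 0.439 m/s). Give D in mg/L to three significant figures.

D ≈ 5.32 mg/L

Travel time t = x/v = 338 km / (0.439 m/s) = 338000 m / 0.439 m/s = 769900 s = 8.911 d.
k_d L₀/(k_2−k_d) = 0.218×14.7/(0.173−0.218) = 3.205/-0.04500 = -71.21 mg/L.
e^(−k_d t) = e^(−0.218×8.911) = 0.1433; e^(−k_2 t) = e^(−0.173×8.911) = 0.2140.
D = -71.21 × (0.1433 − 0.2140) + 1.33 × 0.2140 = 5.035 + 0.2847 = 5.320 mg/L.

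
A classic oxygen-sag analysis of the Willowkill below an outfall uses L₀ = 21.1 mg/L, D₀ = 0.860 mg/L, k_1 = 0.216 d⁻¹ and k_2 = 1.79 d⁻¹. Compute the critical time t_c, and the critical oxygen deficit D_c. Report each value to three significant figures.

t_c = [1/(k_2−k_1)] ln[(k_2/k_1)(1 − D₀(k_2−k_1)/(k_1 L₀))]
= [1/(1.79−0.216)] ln[(1.79/0.216)(1 − 0.860×1.574/(0.216×21.1))]
= (1/1.574) ln[8.287 × 0.7030] = 0.6353 × ln(5.826) = 0.6353 × 1.762 = 1.120 d.
D_c = (k_1/k_2) L₀ e^(−k_1 t_c) = (0.216/1.79) × 21.1 × e^(−0.216×1.120) = 0.1207 × 21.1 × 0.7852 = 1.999 mg/L.

t_c ≈ 1.12 d; D_c ≈ 2.00 mg/L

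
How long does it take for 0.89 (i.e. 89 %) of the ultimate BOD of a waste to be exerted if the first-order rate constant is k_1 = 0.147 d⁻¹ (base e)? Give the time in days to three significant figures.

t ≈ 15.0 d

y/L₀ = 1 − e^(−k_1 t) = 0.89 ⇒ e^(−k_1 t) = 0.110
t = −ln(0.110) / 0.147 = 2.207 / 0.147 = 15.02 d.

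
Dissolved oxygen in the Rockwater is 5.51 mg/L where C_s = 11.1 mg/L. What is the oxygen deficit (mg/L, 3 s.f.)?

D ≈ 5.59 mg/L

D = C_s − C = 11.1 − 5.51 = 5.59 mg/L.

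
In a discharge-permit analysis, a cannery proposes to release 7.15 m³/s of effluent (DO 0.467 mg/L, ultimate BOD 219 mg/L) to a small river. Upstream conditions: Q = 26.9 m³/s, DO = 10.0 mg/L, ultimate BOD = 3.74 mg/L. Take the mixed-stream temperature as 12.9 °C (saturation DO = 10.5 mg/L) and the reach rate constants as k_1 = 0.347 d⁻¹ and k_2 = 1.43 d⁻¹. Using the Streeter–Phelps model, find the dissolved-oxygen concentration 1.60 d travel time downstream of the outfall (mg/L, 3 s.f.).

DO ≈ 2.84 mg/L

Mixed DO = (26.9×10.0 + 7.15×0.467)/(26.9+7.15) = 272.3/34.05 = 7.998 mg/L.
Mixed L₀ = (26.9×3.74 + 7.15×219)/(34.05) = 1666/34.05 = 48.94 mg/L.
Initial deficit D₀ = C_s − DO₀ = 10.5 − 7.998 = 2.502 mg/L.
D(1.60) = [0.347×48.94/(1.43−0.347)](e^(−0.347×1.60) − e^(−1.43×1.60)) + 2.502 e^(−1.43×1.60)
= 15.68 × (0.5740 − 0.1015) + 2.502 × 0.1015 = 7.663 mg/L.
DO = 10.5 − 7.663 = 2.837 mg/L.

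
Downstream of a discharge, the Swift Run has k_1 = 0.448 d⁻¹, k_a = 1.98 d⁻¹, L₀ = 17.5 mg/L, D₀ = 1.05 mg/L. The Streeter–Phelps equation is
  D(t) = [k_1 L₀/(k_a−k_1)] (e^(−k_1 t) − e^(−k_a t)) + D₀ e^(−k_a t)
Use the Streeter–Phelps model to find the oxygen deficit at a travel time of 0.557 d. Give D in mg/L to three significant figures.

D ≈ 2.64 mg/L

k_1 L₀/(k_a−k_1) = 0.448×17.5/(1.98−0.448) = 7.840/1.532 = 5.117 mg/L.
e^(−k_1 t) = e^(−0.448×0.5570) = 0.7792; e^(−k_a t) = e^(−1.98×0.5570) = 0.3319.
D = 5.117 × (0.7792 − 0.3319) + 1.05 × 0.3319 = 2.289 + 0.3485 = 2.637 mg/L.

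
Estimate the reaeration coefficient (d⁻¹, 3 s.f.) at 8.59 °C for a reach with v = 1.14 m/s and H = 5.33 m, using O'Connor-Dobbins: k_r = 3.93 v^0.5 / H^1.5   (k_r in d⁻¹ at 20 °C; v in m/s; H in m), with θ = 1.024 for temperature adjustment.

k_r(20) = 3.93 × 1.14^0.5 / 5.33^1.5 = 3.93 × 1.068 / 12.31 = 0.3410 d⁻¹.
k_r(8.59) = 0.3410 × 1.024^(8.59−20) = 0.3410 × 0.7629 = 0.2602 d⁻¹.

k_r ≈ 0.260 d⁻¹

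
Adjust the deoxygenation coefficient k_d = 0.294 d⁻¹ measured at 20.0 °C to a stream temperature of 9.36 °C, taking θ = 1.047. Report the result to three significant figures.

k_d(T₂) = k_d(T₁) · θ^(T₂−T₁) = 0.294 × 1.047^(9.36−20.0)
= 0.294 × 1.047^-10.6 = 0.294 × 0.6134 = 0.1803 d⁻¹.

k_d ≈ 0.180 d⁻¹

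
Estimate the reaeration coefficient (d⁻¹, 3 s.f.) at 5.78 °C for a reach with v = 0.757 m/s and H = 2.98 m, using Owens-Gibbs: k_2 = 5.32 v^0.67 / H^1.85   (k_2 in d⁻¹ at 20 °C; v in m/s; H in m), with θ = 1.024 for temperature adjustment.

k_2(20) = 5.32 × 0.757^0.67 / 2.98^1.85 = 5.32 × 0.8298 / 7.539 = 0.5856 d⁻¹.
k_2(5.78) = 0.5856 × 1.024^(5.78−20) = 0.5856 × 0.7137 = 0.4180 d⁻¹.

k_2 ≈ 0.418 d⁻¹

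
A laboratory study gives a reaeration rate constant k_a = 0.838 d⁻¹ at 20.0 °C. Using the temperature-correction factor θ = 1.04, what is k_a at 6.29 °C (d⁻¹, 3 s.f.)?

k_a(T₂) = k_a(T₁) · θ^(T₂−T₁) = 0.838 × 1.04^(6.29−20.0)
= 0.838 × 1.04^-13.7 = 0.838 × 0.5841 = 0.4895 d⁻¹.

k_a ≈ 0.489 d⁻¹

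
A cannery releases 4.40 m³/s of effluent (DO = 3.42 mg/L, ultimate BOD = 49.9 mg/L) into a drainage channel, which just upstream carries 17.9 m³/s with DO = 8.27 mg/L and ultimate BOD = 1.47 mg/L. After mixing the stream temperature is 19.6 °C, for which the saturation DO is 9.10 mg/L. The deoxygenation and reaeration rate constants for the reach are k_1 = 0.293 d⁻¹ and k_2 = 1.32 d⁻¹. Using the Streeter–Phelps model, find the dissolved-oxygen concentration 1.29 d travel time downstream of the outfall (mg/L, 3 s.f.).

DO ≈ 7.19 mg/L

Mixed DO = (17.9×8.27 + 4.40×3.42)/(17.9+4.40) = 163.1/22.30 = 7.313 mg/L.
Mixed L₀ = (17.9×1.47 + 4.40×49.9)/(22.30) = 245.9/22.30 = 11.03 mg/L.
Initial deficit D₀ = C_s − DO₀ = 9.10 − 7.313 = 1.787 mg/L.
D(1.29) = [0.293×11.03/(1.32−0.293)](e^(−0.293×1.29) − e^(−1.32×1.29)) + 1.787 e^(−1.32×1.29)
= 3.146 × (0.6853 − 0.1822) + 1.787 × 0.1822 = 1.908 mg/L.
DO = 9.10 − 1.908 = 7.192 mg/L.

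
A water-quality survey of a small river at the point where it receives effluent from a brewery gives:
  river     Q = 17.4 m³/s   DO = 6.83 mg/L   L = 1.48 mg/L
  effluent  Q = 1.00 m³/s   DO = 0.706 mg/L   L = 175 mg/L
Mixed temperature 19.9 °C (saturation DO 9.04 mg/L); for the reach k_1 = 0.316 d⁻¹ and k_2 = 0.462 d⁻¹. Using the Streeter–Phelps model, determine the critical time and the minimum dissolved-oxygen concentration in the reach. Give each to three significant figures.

Mixed DO = (17.4×6.83 + 1.00×0.706)/(17.4+1.00) = 119.5/18.40 = 6.497 mg/L.
Mixed L₀ = (17.4×1.48 + 1.00×175)/(18.40) = 200.8/18.40 = 10.91 mg/L.
Initial deficit D₀ = C_s − DO₀ = 9.04 − 6.497 = 2.543 mg/L.
t_c = (1/0.1460) ln[(0.462/0.316)(1 − 2.543×0.1460/(0.316×10.91))] = 6.849 × ln(1.305) = 1.821 d.
D_c = (0.316/0.462) × 10.91 × e^(−0.316×1.821) = 0.6840 × 10.91 × 0.5624 = 4.197 mg/L.
Minimum DO = 9.04 − 4.197 = 4.843 mg/L.

t_c ≈ 1.82 d; minimum DO ≈ 4.84 mg/L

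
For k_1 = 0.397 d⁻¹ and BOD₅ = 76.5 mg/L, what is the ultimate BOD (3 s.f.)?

L₀ ≈ 88.7 mg/L

BOD₅ = L₀(1 − e^(−5k_1)) ⇒ L₀ = BOD₅ / (1 − e^(−5×0.397))
= 76.5 / (1 − 0.1374) = 76.5 / 0.8626 = 88.68 mg/L.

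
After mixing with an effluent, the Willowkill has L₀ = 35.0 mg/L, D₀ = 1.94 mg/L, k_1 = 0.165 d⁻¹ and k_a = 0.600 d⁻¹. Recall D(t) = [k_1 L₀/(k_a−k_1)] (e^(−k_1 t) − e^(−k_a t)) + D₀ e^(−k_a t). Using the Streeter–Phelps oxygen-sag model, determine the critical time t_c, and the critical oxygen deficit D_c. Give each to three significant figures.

t_c ≈ 2.60 d; D_c ≈ 6.26 mg/L

At the critical point dD/dt = 0, so k_1 L₀ e^(−k_1 t) = k_a D. Substituting D(t) from the Streeter–Phelps equation and solving for t gives
t_c = ln[(k_a/k_1)(1 − D₀(k_a−k_1)/(k_1 L₀))] / (k_a−k_1).
Here k_a−k_1 = 0.4350 d⁻¹ and 1 − D₀(k_a−k_1)/(k_1 L₀) = 1 − 1.94×0.4350/(0.165×35.0) = 0.8539, so
t_c = ln(3.636 × 0.8539) / 0.4350 = 1.133 / 0.4350 = 2.605 d.
D_c = (k_1/k_a) L₀ e^(−k_1 t_c) = (0.165/0.600) × 35.0 × e^(−0.165×2.605) = 0.2750 × 35.0 × 0.6507 = 6.263 mg/L.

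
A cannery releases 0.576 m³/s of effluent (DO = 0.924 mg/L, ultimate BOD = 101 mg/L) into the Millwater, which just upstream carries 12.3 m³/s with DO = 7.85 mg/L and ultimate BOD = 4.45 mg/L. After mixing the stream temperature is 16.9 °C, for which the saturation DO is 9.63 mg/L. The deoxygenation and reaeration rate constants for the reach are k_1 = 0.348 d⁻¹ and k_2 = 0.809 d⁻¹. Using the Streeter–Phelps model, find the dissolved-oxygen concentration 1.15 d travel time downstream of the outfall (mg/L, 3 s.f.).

Mixed DO = (12.3×7.85 + 0.576×0.924)/(12.3+0.576) = 97.09/12.88 = 7.540 mg/L.
Mixed L₀ = (12.3×4.45 + 0.576×101)/(12.88) = 112.9/12.88 = 8.769 mg/L.
Initial deficit D₀ = C_s − DO₀ = 9.63 − 7.540 = 2.090 mg/L.
D(1.15) = [0.348×8.769/(0.809−0.348)](e^(−0.348×1.15) − e^(−0.809×1.15)) + 2.090 e^(−0.809×1.15)
= 6.620 × (0.6702 − 0.3944) + 2.090 × 0.3944 = 2.650 mg/L.
DO = 9.63 − 2.650 = 6.980 mg/L.

DO ≈ 6.98 mg/L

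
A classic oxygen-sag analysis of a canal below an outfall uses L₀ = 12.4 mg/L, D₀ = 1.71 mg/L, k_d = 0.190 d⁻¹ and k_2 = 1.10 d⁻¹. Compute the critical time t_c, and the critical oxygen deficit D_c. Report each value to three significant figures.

t_c = [1/(k_2−k_d)] ln[(k_2/k_d)(1 − D₀(k_2−k_d)/(k_d L₀))]
= [1/(1.10−0.190)] ln[(1.10/0.190)(1 − 1.71×0.9100/(0.190×12.4))]
= (1/0.9100) ln[5.789 × 0.3395] = 1.099 × ln(1.966) = 1.099 × 0.6758 = 0.7426 d.
D_c = (k_d/k_2) L₀ e^(−k_d t_c) = (0.190/1.10) × 12.4 × e^(−0.190×0.7426) = 0.1727 × 12.4 × 0.8684 = 1.860 mg/L.

t_c ≈ 0.743 d; D_c ≈ 1.86 mg/L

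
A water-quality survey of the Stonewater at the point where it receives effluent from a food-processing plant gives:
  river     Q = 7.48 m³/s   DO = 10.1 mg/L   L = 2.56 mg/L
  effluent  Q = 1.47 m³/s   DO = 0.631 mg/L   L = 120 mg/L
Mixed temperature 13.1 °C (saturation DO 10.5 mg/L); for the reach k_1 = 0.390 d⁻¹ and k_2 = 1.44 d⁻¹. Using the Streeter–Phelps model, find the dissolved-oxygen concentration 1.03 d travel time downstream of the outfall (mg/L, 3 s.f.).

Mixed DO = (7.48×10.1 + 1.47×0.631)/(7.48+1.47) = 76.48/8.950 = 8.545 mg/L.
Mixed L₀ = (7.48×2.56 + 1.47×120)/(8.950) = 195.5/8.950 = 21.85 mg/L.
Initial deficit D₀ = C_s − DO₀ = 10.5 − 8.545 = 1.955 mg/L.
D(1.03) = [0.390×21.85/(1.44−0.390)](e^(−0.390×1.03) − e^(−1.44×1.03)) + 1.955 e^(−1.44×1.03)
= 8.115 × (0.6692 − 0.2269) + 1.955 × 0.2269 = 4.033 mg/L.
DO = 10.5 − 4.033 = 6.467 mg/L.

DO ≈ 6.47 mg/L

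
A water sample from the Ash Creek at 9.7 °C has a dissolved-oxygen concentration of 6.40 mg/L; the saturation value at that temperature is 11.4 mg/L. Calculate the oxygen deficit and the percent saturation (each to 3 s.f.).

D ≈ 5.00 mg/L; 56.1 % saturation

D = C_s − C = 11.4 − 6.40 = 5.00 mg/L.
% saturation = 6.40/11.4 × 100 = 56.1 %.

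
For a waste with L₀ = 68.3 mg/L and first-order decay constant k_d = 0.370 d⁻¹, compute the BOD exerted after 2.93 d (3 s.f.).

y_t = L₀(1 − e^(−k_d t)) = 68.3 × (1 − e^(−0.370×2.93))
= 68.3 × (1 − 0.3382) = 68.3 × 0.6618 = 45.20 mg/L.

y ≈ 45.2 mg/L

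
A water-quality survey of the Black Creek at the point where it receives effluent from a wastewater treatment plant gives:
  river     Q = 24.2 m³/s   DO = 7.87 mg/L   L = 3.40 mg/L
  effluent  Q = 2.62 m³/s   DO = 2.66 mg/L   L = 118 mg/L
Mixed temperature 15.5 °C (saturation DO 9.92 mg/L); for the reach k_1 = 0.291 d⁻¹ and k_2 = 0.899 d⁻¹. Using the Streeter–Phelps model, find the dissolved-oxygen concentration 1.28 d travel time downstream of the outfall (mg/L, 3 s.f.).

DO ≈ 6.51 mg/L

Mixed DO = (24.2×7.87 + 2.62×2.66)/(24.2+2.62) = 197.4/26.82 = 7.361 mg/L.
Mixed L₀ = (24.2×3.40 + 2.62×118)/(26.82) = 391.4/26.82 = 14.60 mg/L.
Initial deficit D₀ = C_s − DO₀ = 9.92 − 7.361 = 2.559 mg/L.
D(1.28) = [0.291×14.60/(0.899−0.291)](e^(−0.291×1.28) − e^(−0.899×1.28)) + 2.559 e^(−0.899×1.28)
= 6.985 × (0.6890 − 0.3164) + 2.559 × 0.3164 = 3.413 mg/L.
DO = 9.92 − 3.413 = 6.507 mg/L.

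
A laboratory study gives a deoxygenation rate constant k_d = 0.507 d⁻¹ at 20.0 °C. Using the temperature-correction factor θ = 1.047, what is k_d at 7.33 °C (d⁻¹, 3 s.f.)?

k_d ≈ 0.283 d⁻¹

k_d(T₂) = k_d(T₁) · θ^(T₂−T₁) = 0.507 × 1.047^(7.33−20.0)
= 0.507 × 1.047^-12.7 = 0.507 × 0.5588 = 0.2833 d⁻¹.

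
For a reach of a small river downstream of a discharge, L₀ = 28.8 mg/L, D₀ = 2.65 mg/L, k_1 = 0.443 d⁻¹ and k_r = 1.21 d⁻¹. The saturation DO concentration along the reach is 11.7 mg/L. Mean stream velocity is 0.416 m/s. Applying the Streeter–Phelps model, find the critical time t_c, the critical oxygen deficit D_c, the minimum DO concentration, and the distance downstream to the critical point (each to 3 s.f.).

t_c ≈ 1.08 d; D_c ≈ 6.52 mg/L; min DO ≈ 5.18 mg/L; x_c ≈ 39.0 km

At the critical point dD/dt = 0, so k_1 L₀ e^(−k_1 t) = k_r D. Substituting D(t) from the Streeter–Phelps equation and solving for t gives
t_c = ln[(k_r/k_1)(1 − D₀(k_r−k_1)/(k_1 L₀))] / (k_r−k_1).
Here k_r−k_1 = 0.7670 d⁻¹ and 1 − D₀(k_r−k_1)/(k_1 L₀) = 1 − 2.65×0.7670/(0.443×28.8) = 0.8407, so
t_c = ln(2.731 × 0.8407) / 0.7670 = 0.8313 / 0.7670 = 1.084 d.
D_c = (k_1/k_r) L₀ e^(−k_1 t_c) = (0.443/1.21) × 28.8 × e^(−0.443×1.084) = 0.3661 × 28.8 × 0.6187 = 6.524 mg/L.
Minimum DO = C_s − D_c = 11.7 − 6.524 = 5.176 mg/L.
x_c = v t_c = 0.416 m/s × 1.084 d × 86400 s/d = 38950 m ≈ 39.0 km.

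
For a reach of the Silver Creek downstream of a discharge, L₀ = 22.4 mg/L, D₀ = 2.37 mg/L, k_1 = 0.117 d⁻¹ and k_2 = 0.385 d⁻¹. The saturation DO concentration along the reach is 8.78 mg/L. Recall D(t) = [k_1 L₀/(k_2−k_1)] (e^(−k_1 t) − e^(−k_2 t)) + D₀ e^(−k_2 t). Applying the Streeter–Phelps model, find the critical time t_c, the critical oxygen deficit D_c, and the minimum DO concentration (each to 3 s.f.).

t_c ≈ 3.41 d; D_c ≈ 4.57 mg/L; min DO ≈ 4.21 mg/L

With k_2/k_1 = 3.291 and 1 − D₀(k_2−k_1)/(k_1 L₀) = 0.7576,
t_c = ln(3.291 × 0.7576) / (0.385 − 0.117) = ln(2.493) / 0.2680 = 0.9135/0.2680 = 3.409 d.
D_c = (k_1/k_2) L₀ e^(−k_1 t_c) = (0.117/0.385) × 22.4 × e^(−0.117×3.409) = 0.3039 × 22.4 × 0.6711 = 4.568 mg/L.
Minimum DO = C_s − D_c = 8.78 − 4.568 = 4.212 mg/L.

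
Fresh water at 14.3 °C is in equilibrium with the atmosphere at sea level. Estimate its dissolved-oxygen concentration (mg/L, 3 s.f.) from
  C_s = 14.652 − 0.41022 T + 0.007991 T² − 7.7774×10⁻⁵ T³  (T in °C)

C_s ≈ 10.2 mg/L

C_s = 14.652 − 0.41022×14.3 + 0.007991×14.3² − 7.7774×10⁻⁵×14.3³ = 10.19 mg/L.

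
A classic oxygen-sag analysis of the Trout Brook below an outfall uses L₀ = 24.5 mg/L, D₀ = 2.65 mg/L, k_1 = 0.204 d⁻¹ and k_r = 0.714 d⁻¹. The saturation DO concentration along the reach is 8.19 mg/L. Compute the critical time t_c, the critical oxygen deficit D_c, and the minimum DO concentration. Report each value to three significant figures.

t_c = [1/(k_r−k_1)] ln[(k_r/k_1)(1 − D₀(k_r−k_1)/(k_1 L₀))]
= [1/(0.714−0.204)] ln[(0.714/0.204)(1 − 2.65×0.5100/(0.204×24.5))]
= (1/0.5100) ln[3.500 × 0.7296] = 1.961 × ln(2.554) = 1.961 × 0.9375 = 1.838 d.
D_c = (k_1/k_r) L₀ e^(−k_1 t_c) = (0.204/0.714) × 24.5 × e^(−0.204×1.838) = 0.2857 × 24.5 × 0.6873 = 4.811 mg/L.
Minimum DO = C_s − D_c = 8.19 − 4.811 = 3.379 mg/L.

t_c ≈ 1.84 d; D_c ≈ 4.81 mg/L; min DO ≈ 3.38 mg/L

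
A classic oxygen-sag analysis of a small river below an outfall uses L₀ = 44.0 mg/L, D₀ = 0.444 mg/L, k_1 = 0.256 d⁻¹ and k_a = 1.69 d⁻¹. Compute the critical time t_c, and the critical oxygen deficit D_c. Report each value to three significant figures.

t_c ≈ 1.28 d; D_c ≈ 4.81 mg/L

At the critical point dD/dt = 0, so k_1 L₀ e^(−k_1 t) = k_a D. Substituting D(t) from the Streeter–Phelps equation and solving for t gives
t_c = ln[(k_a/k_1)(1 − D₀(k_a−k_1)/(k_1 L₀))] / (k_a−k_1).
Here k_a−k_1 = 1.434 d⁻¹ and 1 − D₀(k_a−k_1)/(k_1 L₀) = 1 − 0.444×1.434/(0.256×44.0) = 0.9435, so
t_c = ln(6.602 × 0.9435) / 1.434 = 1.829 / 1.434 = 1.276 d.
D_c = (k_1/k_a) L₀ e^(−k_1 t_c) = (0.256/1.69) × 44.0 × e^(−0.256×1.276) = 0.1515 × 44.0 × 0.7214 = 4.808 mg/L.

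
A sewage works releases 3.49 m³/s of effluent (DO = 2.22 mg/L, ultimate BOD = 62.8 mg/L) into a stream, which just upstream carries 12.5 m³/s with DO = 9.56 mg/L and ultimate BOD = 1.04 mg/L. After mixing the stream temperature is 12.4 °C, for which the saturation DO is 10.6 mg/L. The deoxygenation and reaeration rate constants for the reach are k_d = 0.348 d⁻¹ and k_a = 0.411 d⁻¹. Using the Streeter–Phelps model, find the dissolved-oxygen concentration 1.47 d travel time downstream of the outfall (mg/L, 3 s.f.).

DO ≈ 4.90 mg/L

Mixed DO = (12.5×9.56 + 3.49×2.22)/(12.5+3.49) = 127.2/15.99 = 7.958 mg/L.
Mixed L₀ = (12.5×1.04 + 3.49×62.8)/(15.99) = 232.2/15.99 = 14.52 mg/L.
Initial deficit D₀ = C_s − DO₀ = 10.6 − 7.958 = 2.642 mg/L.
D(1.47) = [0.348×14.52/(0.411−0.348)](e^(−0.348×1.47) − e^(−0.411×1.47)) + 2.642 e^(−0.411×1.47)
= 80.20 × (0.5996 − 0.5465) + 2.642 × 0.5465 = 5.697 mg/L.
DO = 10.6 − 5.697 = 4.903 mg/L.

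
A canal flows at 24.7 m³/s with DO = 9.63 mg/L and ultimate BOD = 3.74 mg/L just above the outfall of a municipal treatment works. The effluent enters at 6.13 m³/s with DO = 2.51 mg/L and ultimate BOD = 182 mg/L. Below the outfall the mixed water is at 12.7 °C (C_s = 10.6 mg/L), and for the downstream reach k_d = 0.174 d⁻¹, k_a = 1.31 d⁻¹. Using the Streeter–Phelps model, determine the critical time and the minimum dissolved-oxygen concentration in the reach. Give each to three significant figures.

t_c ≈ 1.33 d; minimum DO ≈ 6.47 mg/L

Mixed DO = (24.7×9.63 + 6.13×2.51)/(24.7+6.13) = 253.2/30.83 = 8.214 mg/L.
Mixed L₀ = (24.7×3.74 + 6.13×182)/(30.83) = 1208/30.83 = 39.18 mg/L.
Initial deficit D₀ = C_s − DO₀ = 10.6 − 8.214 = 2.386 mg/L.
t_c = (1/1.136) ln[(1.31/0.174)(1 − 2.386×1.136/(0.174×39.18))] = 0.8803 × ln(4.536) = 1.331 d.
D_c = (0.174/1.31) × 39.18 × e^(−0.174×1.331) = 0.1328 × 39.18 × 0.7933 = 4.129 mg/L.
Minimum DO = 10.6 − 4.129 = 6.471 mg/L.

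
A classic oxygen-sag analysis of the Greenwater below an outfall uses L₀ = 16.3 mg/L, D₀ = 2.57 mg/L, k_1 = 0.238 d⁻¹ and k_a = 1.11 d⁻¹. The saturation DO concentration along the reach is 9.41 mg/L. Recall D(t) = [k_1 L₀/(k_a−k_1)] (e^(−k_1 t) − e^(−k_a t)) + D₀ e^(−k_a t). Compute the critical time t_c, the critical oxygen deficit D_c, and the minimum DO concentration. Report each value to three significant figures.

t_c = [1/(k_a−k_1)] ln[(k_a/k_1)(1 − D₀(k_a−k_1)/(k_1 L₀))]
= [1/(1.11−0.238)] ln[(1.11/0.238)(1 − 2.57×0.8720/(0.238×16.3))]
= (1/0.8720) ln[4.664 × 0.4223] = 1.147 × ln(1.970) = 1.147 × 0.6779 = 0.7774 d.
L(t_c) = L₀ e^(−k_1 t_c) = 16.3 × 0.8311 = 13.55 mg/L, and at the critical point k_a D_c = k_1 L, so D_c = (0.238/1.11) × 13.55 = 2.905 mg/L.
Minimum DO = C_s − D_c = 9.41 − 2.905 = 6.505 mg/L.

t_c ≈ 0.777 d; D_c ≈ 2.90 mg/L; min DO ≈ 6.51 mg/L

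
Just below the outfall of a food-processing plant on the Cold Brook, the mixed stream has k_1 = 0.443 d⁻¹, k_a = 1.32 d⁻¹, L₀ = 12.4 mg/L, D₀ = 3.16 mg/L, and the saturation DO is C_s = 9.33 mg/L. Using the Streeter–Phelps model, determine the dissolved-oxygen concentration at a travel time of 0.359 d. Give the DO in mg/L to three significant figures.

DO ≈ 5.92 mg/L

k_1 L₀/(k_a−k_1) = 0.443×12.4/(1.32−0.443) = 5.493/0.8770 = 6.264 mg/L.
e^(−k_1 t) = e^(−0.443×0.3590) = 0.8530; e^(−k_a t) = e^(−1.32×0.3590) = 0.6226.
D = 6.264 × (0.8530 − 0.6226) + 3.16 × 0.6226 = 1.443 + 1.967 = 3.410 mg/L.
DO = C_s − D = 9.33 − 3.410 = 5.920 mg/L.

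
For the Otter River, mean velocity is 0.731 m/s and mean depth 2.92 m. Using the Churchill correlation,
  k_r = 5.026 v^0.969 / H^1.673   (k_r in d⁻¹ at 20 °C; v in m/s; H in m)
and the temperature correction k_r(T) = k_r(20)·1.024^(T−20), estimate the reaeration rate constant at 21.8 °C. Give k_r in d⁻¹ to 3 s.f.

k_r(20) = 5.026 × 0.731^0.969 / 2.92^1.673 = 5.026 × 0.7381 / 6.006 = 0.6177 d⁻¹.
k_r(21.8) = 0.6177 × 1.024^(21.8−20) = 0.6177 × 1.044 = 0.6446 d⁻¹.

k_r ≈ 0.645 d⁻¹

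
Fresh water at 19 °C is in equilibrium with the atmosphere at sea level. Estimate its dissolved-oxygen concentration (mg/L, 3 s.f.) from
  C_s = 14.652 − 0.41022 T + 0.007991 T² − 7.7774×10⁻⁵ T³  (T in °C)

C_s = 14.652 − 0.41022×19 + 0.007991×19² − 7.7774×10⁻⁵×19³ = 9.209 mg/L.

C_s ≈ 9.21 mg/L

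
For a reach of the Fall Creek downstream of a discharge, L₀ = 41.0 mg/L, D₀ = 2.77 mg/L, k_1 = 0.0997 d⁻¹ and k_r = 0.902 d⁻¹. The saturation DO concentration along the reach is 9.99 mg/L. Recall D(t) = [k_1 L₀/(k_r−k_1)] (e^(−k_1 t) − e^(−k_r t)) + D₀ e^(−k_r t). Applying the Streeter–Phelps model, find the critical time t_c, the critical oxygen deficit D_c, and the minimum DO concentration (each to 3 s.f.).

t_c = [1/(k_r−k_1)] ln[(k_r/k_1)(1 − D₀(k_r−k_1)/(k_1 L₀))]
= [1/(0.902−0.0997)] ln[(0.902/0.0997)(1 − 2.77×0.8023/(0.0997×41.0))]
= (1/0.8023) ln[9.047 × 0.4563] = 1.246 × ln(4.128) = 1.246 × 1.418 = 1.767 d.
L(t_c) = L₀ e^(−k_1 t_c) = 41.0 × 0.8385 = 34.38 mg/L, and at the critical point k_r D_c = k_1 L, so D_c = (0.0997/0.902) × 34.38 = 3.800 mg/L.
Minimum DO = C_s − D_c = 9.99 − 3.800 = 6.190 mg/L.

t_c ≈ 1.77 d; D_c ≈ 3.80 mg/L; min DO ≈ 6.19 mg/L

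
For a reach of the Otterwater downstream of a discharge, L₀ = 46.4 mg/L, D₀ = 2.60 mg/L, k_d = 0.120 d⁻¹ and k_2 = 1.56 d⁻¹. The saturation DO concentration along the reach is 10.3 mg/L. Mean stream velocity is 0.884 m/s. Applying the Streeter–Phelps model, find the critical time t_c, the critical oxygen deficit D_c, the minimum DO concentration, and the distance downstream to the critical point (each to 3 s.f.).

t_c ≈ 1.01 d; D_c ≈ 3.16 mg/L; min DO ≈ 7.14 mg/L; x_c ≈ 76.9 km

With k_2/k_d = 13.00 and 1 − D₀(k_2−k_d)/(k_d L₀) = 0.3276,
t_c = ln(13.00 × 0.3276) / (1.56 − 0.120) = ln(4.259) / 1.440 = 1.449/1.440 = 1.006 d.
D_c = (k_d/k_2) L₀ e^(−k_d t_c) = (0.120/1.56) × 46.4 × e^(−0.120×1.006) = 0.07692 × 46.4 × 0.8863 = 3.163 mg/L.
Minimum DO = C_s − D_c = 10.3 − 3.163 = 7.137 mg/L.
x_c = v t_c = 0.884 m/s × 1.006 d × 86400 s/d = 76850 m ≈ 76.9 km.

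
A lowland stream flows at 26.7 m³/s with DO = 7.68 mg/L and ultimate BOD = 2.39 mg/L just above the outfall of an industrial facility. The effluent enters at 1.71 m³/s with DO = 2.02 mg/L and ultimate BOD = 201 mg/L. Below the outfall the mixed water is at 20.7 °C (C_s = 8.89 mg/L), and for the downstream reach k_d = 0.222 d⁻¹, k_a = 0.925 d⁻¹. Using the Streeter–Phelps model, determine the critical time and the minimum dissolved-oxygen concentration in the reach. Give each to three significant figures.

t_c ≈ 1.43 d; minimum DO ≈ 6.39 mg/L

Mixed DO = (26.7×7.68 + 1.71×2.02)/(26.7+1.71) = 208.5/28.41 = 7.339 mg/L.
Mixed L₀ = (26.7×2.39 + 1.71×201)/(28.41) = 407.5/28.41 = 14.34 mg/L.
Initial deficit D₀ = C_s − DO₀ = 8.89 − 7.339 = 1.551 mg/L.
t_c = (1/0.7030) ln[(0.925/0.222)(1 − 1.551×0.7030/(0.222×14.34))] = 1.422 × ln(2.740) = 1.434 d.
D_c = (0.222/0.925) × 14.34 × e^(−0.222×1.434) = 0.2400 × 14.34 × 0.7274 = 2.504 mg/L.
Minimum DO = 8.89 − 2.504 = 6.386 mg/L.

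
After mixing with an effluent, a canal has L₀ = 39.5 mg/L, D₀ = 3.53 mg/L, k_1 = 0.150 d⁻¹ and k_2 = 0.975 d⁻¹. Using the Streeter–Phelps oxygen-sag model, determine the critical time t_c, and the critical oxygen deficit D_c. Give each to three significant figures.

At the critical point dD/dt = 0, so k_1 L₀ e^(−k_1 t) = k_2 D. Substituting D(t) from the Streeter–Phelps equation and solving for t gives
t_c = ln[(k_2/k_1)(1 − D₀(k_2−k_1)/(k_1 L₀))] / (k_2−k_1).
Here k_2−k_1 = 0.8250 d⁻¹ and 1 − D₀(k_2−k_1)/(k_1 L₀) = 1 − 3.53×0.8250/(0.150×39.5) = 0.5085, so
t_c = ln(6.500 × 0.5085) / 0.8250 = 1.195 / 0.8250 = 1.449 d.
L(t_c) = L₀ e^(−k_1 t_c) = 39.5 × 0.8046 = 31.78 mg/L, and at the critical point k_2 D_c = k_1 L, so D_c = (0.150/0.975) × 31.78 = 4.890 mg/L.

t_c ≈ 1.45 d; D_c ≈ 4.89 mg/L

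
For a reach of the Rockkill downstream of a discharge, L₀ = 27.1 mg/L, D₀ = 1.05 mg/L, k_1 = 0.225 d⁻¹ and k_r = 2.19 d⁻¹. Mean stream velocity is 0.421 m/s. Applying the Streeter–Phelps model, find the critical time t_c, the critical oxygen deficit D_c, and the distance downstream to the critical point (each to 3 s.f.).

t_c = [1/(k_r−k_1)] ln[(k_r/k_1)(1 − D₀(k_r−k_1)/(k_1 L₀))]
= [1/(2.19−0.225)] ln[(2.19/0.225)(1 − 1.05×1.965/(0.225×27.1))]
= (1/1.965) ln[9.733 × 0.6616] = 0.5089 × ln(6.440) = 0.5089 × 1.862 = 0.9478 d.
D_c = (k_1/k_r) L₀ e^(−k_1 t_c) = (0.225/2.19) × 27.1 × e^(−0.225×0.9478) = 0.1027 × 27.1 × 0.8079 = 2.250 mg/L.
x_c = v t_c = 0.421 m/s × 0.9478 d × 86400 s/d = 34480 m ≈ 34.5 km.

t_c ≈ 0.948 d; D_c ≈ 2.25 mg/L; x_c ≈ 34.5 km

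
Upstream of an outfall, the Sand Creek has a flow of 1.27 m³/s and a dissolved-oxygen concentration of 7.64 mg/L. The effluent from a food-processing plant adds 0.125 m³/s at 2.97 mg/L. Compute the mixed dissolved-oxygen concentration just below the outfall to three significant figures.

Flow-weighted mixing: C = (Q_r C_r + Q_w C_w)/(Q_r + Q_w)
= (1.27×7.64 + 0.125×2.97)/(1.27 + 0.125) = 10.07/1.395 = 7.222 mg/L.

7.22 mg/L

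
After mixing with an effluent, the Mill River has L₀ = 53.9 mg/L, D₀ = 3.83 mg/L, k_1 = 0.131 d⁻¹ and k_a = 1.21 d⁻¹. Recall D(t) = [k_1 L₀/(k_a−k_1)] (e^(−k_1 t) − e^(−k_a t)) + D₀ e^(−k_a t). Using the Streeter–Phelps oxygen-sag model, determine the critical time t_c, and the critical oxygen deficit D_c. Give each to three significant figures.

t_c ≈ 1.24 d; D_c ≈ 4.96 mg/L

With k_a/k_1 = 9.237 and 1 − D₀(k_a−k_1)/(k_1 L₀) = 0.4147,
t_c = ln(9.237 × 0.4147) / (1.21 − 0.131) = ln(3.831) / 1.079 = 1.343/1.079 = 1.245 d.
L(t_c) = L₀ e^(−k_1 t_c) = 53.9 × 0.8495 = 45.79 mg/L, and at the critical point k_a D_c = k_1 L, so D_c = (0.131/1.21) × 45.79 = 4.957 mg/L.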